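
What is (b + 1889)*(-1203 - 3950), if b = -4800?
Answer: 15000383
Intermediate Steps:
(b + 1889)*(-1203 - 3950) = (-4800 + 1889)*(-1203 - 3950) = -2911*(-5153) = 15000383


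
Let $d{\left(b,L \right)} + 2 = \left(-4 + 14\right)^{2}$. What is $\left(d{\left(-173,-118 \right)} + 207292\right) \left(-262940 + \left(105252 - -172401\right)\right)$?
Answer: $3051329070$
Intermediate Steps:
$d{\left(b,L \right)} = 98$ ($d{\left(b,L \right)} = -2 + \left(-4 + 14\right)^{2} = -2 + 10^{2} = -2 + 100 = 98$)
$\left(d{\left(-173,-118 \right)} + 207292\right) \left(-262940 + \left(105252 - -172401\right)\right) = \left(98 + 207292\right) \left(-262940 + \left(105252 - -172401\right)\right) = 207390 \left(-262940 + \left(105252 + 172401\right)\right) = 207390 \left(-262940 + 277653\right) = 207390 \cdot 14713 = 3051329070$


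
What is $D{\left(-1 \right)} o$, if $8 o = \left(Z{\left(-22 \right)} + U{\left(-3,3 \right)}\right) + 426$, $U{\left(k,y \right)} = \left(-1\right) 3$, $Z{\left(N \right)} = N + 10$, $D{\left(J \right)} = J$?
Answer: $- \frac{411}{8} \approx -51.375$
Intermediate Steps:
$Z{\left(N \right)} = 10 + N$
$U{\left(k,y \right)} = -3$
$o = \frac{411}{8}$ ($o = \frac{\left(\left(10 - 22\right) - 3\right) + 426}{8} = \frac{\left(-12 - 3\right) + 426}{8} = \frac{-15 + 426}{8} = \frac{1}{8} \cdot 411 = \frac{411}{8} \approx 51.375$)
$D{\left(-1 \right)} o = \left(-1\right) \frac{411}{8} = - \frac{411}{8}$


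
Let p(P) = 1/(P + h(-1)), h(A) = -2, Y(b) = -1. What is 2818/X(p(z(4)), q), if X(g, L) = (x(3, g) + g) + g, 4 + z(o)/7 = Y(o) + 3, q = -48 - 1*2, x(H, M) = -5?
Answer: -22544/41 ≈ -549.85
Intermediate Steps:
q = -50 (q = -48 - 2 = -50)
z(o) = -14 (z(o) = -28 + 7*(-1 + 3) = -28 + 7*2 = -28 + 14 = -14)
p(P) = 1/(-2 + P) (p(P) = 1/(P - 2) = 1/(-2 + P))
X(g, L) = -5 + 2*g (X(g, L) = (-5 + g) + g = -5 + 2*g)
2818/X(p(z(4)), q) = 2818/(-5 + 2/(-2 - 14)) = 2818/(-5 + 2/(-16)) = 2818/(-5 + 2*(-1/16)) = 2818/(-5 - 1/8) = 2818/(-41/8) = 2818*(-8/41) = -22544/41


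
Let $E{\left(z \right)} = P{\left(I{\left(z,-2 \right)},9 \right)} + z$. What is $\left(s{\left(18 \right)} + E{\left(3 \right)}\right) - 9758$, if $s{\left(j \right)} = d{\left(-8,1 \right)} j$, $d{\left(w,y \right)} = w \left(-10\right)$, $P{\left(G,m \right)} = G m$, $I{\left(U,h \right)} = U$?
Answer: $-8288$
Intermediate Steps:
$d{\left(w,y \right)} = - 10 w$
$E{\left(z \right)} = 10 z$ ($E{\left(z \right)} = z 9 + z = 9 z + z = 10 z$)
$s{\left(j \right)} = 80 j$ ($s{\left(j \right)} = \left(-10\right) \left(-8\right) j = 80 j$)
$\left(s{\left(18 \right)} + E{\left(3 \right)}\right) - 9758 = \left(80 \cdot 18 + 10 \cdot 3\right) - 9758 = \left(1440 + 30\right) - 9758 = 1470 - 9758 = -8288$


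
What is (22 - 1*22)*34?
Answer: 0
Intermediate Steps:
(22 - 1*22)*34 = (22 - 22)*34 = 0*34 = 0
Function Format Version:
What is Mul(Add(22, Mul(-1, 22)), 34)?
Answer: 0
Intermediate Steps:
Mul(Add(22, Mul(-1, 22)), 34) = Mul(Add(22, -22), 34) = Mul(0, 34) = 0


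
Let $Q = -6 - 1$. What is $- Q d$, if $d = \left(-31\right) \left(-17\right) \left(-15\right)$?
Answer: $-55335$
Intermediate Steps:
$d = -7905$ ($d = 527 \left(-15\right) = -7905$)
$Q = -7$
$- Q d = - \left(-7\right) \left(-7905\right) = \left(-1\right) 55335 = -55335$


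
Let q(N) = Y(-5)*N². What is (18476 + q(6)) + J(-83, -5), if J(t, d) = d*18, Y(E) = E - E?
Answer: 18386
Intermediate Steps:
Y(E) = 0
J(t, d) = 18*d
q(N) = 0 (q(N) = 0*N² = 0)
(18476 + q(6)) + J(-83, -5) = (18476 + 0) + 18*(-5) = 18476 - 90 = 18386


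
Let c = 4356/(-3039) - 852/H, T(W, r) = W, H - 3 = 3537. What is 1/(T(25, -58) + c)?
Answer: 298835/6970612 ≈ 0.042871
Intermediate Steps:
H = 3540 (H = 3 + 3537 = 3540)
c = -500263/298835 (c = 4356/(-3039) - 852/3540 = 4356*(-1/3039) - 852*1/3540 = -1452/1013 - 71/295 = -500263/298835 ≈ -1.6740)
1/(T(25, -58) + c) = 1/(25 - 500263/298835) = 1/(6970612/298835) = 298835/6970612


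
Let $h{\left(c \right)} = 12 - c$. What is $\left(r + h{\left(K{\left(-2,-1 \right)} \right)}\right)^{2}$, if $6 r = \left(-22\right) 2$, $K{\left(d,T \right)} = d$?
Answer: $\frac{400}{9} \approx 44.444$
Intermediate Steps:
$r = - \frac{22}{3}$ ($r = \frac{\left(-22\right) 2}{6} = \frac{1}{6} \left(-44\right) = - \frac{22}{3} \approx -7.3333$)
$\left(r + h{\left(K{\left(-2,-1 \right)} \right)}\right)^{2} = \left(- \frac{22}{3} + \left(12 - -2\right)\right)^{2} = \left(- \frac{22}{3} + \left(12 + 2\right)\right)^{2} = \left(- \frac{22}{3} + 14\right)^{2} = \left(\frac{20}{3}\right)^{2} = \frac{400}{9}$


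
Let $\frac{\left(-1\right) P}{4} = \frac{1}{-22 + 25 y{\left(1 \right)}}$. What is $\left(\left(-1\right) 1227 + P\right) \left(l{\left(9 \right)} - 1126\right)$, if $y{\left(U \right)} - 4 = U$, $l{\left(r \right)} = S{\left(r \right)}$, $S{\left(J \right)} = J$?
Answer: $\frac{141172045}{103} \approx 1.3706 \cdot 10^{6}$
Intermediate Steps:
$l{\left(r \right)} = r$
$y{\left(U \right)} = 4 + U$
$P = - \frac{4}{103}$ ($P = - \frac{4}{-22 + 25 \left(4 + 1\right)} = - \frac{4}{-22 + 25 \cdot 5} = - \frac{4}{-22 + 125} = - \frac{4}{103} \approx -0.038835$)
$\left(\left(-1\right) 1227 + P\right) \left(l{\left(9 \right)} - 1126\right) = \left(\left(-1\right) 1227 - \frac{4}{103}\right) \left(9 - 1126\right) = \left(-1227 - \frac{4}{103}\right) \left(-1117\right) = \left(- \frac{126385}{103}\right) \left(-1117\right) = \frac{141172045}{103}$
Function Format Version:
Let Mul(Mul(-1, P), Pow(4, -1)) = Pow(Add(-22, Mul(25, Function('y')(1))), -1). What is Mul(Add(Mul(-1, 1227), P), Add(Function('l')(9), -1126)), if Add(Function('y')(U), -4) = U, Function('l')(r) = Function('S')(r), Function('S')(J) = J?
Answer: Rational(141172045, 103) ≈ 1.3706e+6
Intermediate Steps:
Function('l')(r) = r
Function('y')(U) = Add(4, U)
P = Rational(-4, 103) (P = Mul(-4, Pow(Add(-22, Mul(25, Add(4, 1))), -1)) = Mul(-4, Pow(Add(-22, Mul(25, 5)), -1)) = Mul(-4, Pow(Add(-22, 125), -1)) = Mul(-4, Pow(103, -1)) = Mul(-4, Rational(1, 103)) = Rational(-4, 103) ≈ -0.038835)
Mul(Add(Mul(-1, 1227), P), Add(Function('l')(9), -1126)) = Mul(Add(Mul(-1, 1227), Rational(-4, 103)), Add(9, -1126)) = Mul(Add(-1227, Rational(-4, 103)), -1117) = Mul(Rational(-126385, 103), -1117) = Rational(141172045, 103)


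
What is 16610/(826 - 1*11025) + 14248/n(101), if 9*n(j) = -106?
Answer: -654799414/540547 ≈ -1211.4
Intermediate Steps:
n(j) = -106/9 (n(j) = (⅑)*(-106) = -106/9)
16610/(826 - 1*11025) + 14248/n(101) = 16610/(826 - 1*11025) + 14248/(-106/9) = 16610/(826 - 11025) + 14248*(-9/106) = 16610/(-10199) - 64116/53 = 16610*(-1/10199) - 64116/53 = -16610/10199 - 64116/53 = -654799414/540547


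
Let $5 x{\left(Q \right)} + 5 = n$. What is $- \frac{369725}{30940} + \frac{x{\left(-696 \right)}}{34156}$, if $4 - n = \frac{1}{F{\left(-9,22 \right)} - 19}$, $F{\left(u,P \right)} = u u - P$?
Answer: $- \frac{126283334427}{10567866400} \approx -11.95$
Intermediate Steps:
$F{\left(u,P \right)} = u^{2} - P$
$n = \frac{159}{40}$ ($n = 4 - \frac{1}{\left(\left(-9\right)^{2} - 22\right) - 19} = 4 - \frac{1}{\left(81 - 22\right) - 19} = 4 - \frac{1}{59 - 19} = 4 - \frac{1}{40} = \frac{159}{40} \approx 3.975$)
$x{\left(Q \right)} = - \frac{41}{200}$ ($x{\left(Q \right)} = -1 + \frac{1}{5} \cdot \frac{159}{40} = -1 + \frac{159}{200} = - \frac{41}{200}$)
$- \frac{369725}{30940} + \frac{x{\left(-696 \right)}}{34156} = - \frac{369725}{30940} - \frac{41}{200 \cdot 34156} = \left(-369725\right) \frac{1}{30940} - \frac{41}{6831200} = - \frac{73945}{6188} - \frac{41}{6831200} = - \frac{126283334427}{10567866400}$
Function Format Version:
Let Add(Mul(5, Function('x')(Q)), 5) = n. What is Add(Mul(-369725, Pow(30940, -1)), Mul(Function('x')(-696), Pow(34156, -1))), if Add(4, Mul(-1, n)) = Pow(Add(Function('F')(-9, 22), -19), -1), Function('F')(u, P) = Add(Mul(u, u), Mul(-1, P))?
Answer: Rational(-126283334427, 10567866400) ≈ -11.950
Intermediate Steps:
Function('F')(u, P) = Add(Pow(u, 2), Mul(-1, P))
n = Rational(159, 40) (n = Add(4, Mul(-1, Pow(Add(Add(Pow(-9, 2), Mul(-1, 22)), -19), -1))) = Add(4, Mul(-1, Pow(Add(Add(81, -22), -19), -1))) = Add(4, Mul(-1, Pow(Add(59, -19), -1))) = Add(4, Mul(-1, Pow(40, -1))) = Add(4, Mul(-1, Rational(1, 40))) = Add(4, Rational(-1, 40)) = Rational(159, 40) ≈ 3.9750)
Function('x')(Q) = Rational(-41, 200) (Function('x')(Q) = Add(-1, Mul(Rational(1, 5), Rational(159, 40))) = Add(-1, Rational(159, 200)) = Rational(-41, 200))
Add(Mul(-369725, Pow(30940, -1)), Mul(Function('x')(-696), Pow(34156, -1))) = Add(Mul(-369725, Pow(30940, -1)), Mul(Rational(-41, 200), Pow(34156, -1))) = Add(Mul(-369725, Rational(1, 30940)), Mul(Rational(-41, 200), Rational(1, 34156))) = Add(Rational(-73945, 6188), Rational(-41, 6831200)) = Rational(-126283334427, 10567866400)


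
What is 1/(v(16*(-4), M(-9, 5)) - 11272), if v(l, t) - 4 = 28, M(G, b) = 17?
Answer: -1/11240 ≈ -8.8968e-5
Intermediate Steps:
v(l, t) = 32 (v(l, t) = 4 + 28 = 32)
1/(v(16*(-4), M(-9, 5)) - 11272) = 1/(32 - 11272) = 1/(-11240) = -1/11240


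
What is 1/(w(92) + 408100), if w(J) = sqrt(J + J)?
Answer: 102025/41636402454 - sqrt(46)/83272804908 ≈ 2.4503e-6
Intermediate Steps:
w(J) = sqrt(2)*sqrt(J) (w(J) = sqrt(2*J) = sqrt(2)*sqrt(J))
1/(w(92) + 408100) = 1/(sqrt(2)*sqrt(92) + 408100) = 1/(sqrt(2)*(2*sqrt(23)) + 408100) = 1/(2*sqrt(46) + 408100) = 1/(408100 + 2*sqrt(46))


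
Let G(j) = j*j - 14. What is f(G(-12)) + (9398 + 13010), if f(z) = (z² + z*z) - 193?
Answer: 56015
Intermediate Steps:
G(j) = -14 + j² (G(j) = j² - 14 = -14 + j²)
f(z) = -193 + 2*z² (f(z) = (z² + z²) - 193 = 2*z² - 193 = -193 + 2*z²)
f(G(-12)) + (9398 + 13010) = (-193 + 2*(-14 + (-12)²)²) + (9398 + 13010) = (-193 + 2*(-14 + 144)²) + 22408 = (-193 + 2*130²) + 22408 = (-193 + 2*16900) + 22408 = (-193 + 33800) + 22408 = 33607 + 22408 = 56015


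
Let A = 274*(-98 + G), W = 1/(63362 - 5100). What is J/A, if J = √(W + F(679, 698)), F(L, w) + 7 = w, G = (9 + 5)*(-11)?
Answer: -√260619151474/1340958192 ≈ -0.00038070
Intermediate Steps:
G = -154 (G = 14*(-11) = -154)
F(L, w) = -7 + w
W = 1/58262 ≈ 1.7164e-5
A = -69048 (A = 274*(-98 - 154) = 274*(-252) = -69048)
J = 3*√260619151474/58262 (J = √(1/58262 + (-7 + 698)) = √(1/58262 + 691) = √(40259043/58262) = 3*√260619151474/58262 ≈ 26.287)
J/A = (3*√260619151474/58262)/(-69048) = (3*√260619151474/58262)*(-1/69048) = -√260619151474/1340958192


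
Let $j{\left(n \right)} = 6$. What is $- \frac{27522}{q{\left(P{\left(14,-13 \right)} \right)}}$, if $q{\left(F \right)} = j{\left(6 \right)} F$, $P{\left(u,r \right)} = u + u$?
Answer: $- \frac{4587}{28} \approx -163.82$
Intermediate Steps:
$P{\left(u,r \right)} = 2 u$
$q{\left(F \right)} = 6 F$
$- \frac{27522}{q{\left(P{\left(14,-13 \right)} \right)}} = - \frac{27522}{6 \cdot 2 \cdot 14} = - \frac{27522}{6 \cdot 28} = - \frac{27522}{168} = \left(-27522\right) \frac{1}{168} = - \frac{4587}{28}$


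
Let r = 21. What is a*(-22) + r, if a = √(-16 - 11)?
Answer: 21 - 66*I*√3 ≈ 21.0 - 114.32*I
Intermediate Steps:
a = 3*I*√3 (a = √(-27) = 3*I*√3 ≈ 5.1962*I)
a*(-22) + r = (3*I*√3)*(-22) + 21 = -66*I*√3 + 21 = 21 - 66*I*√3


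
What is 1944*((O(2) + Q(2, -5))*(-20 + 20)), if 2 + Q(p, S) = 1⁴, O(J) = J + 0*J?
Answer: 0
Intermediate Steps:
O(J) = J (O(J) = J + 0 = J)
Q(p, S) = -1 (Q(p, S) = -2 + 1⁴ = -2 + 1 = -1)
1944*((O(2) + Q(2, -5))*(-20 + 20)) = 1944*((2 - 1)*(-20 + 20)) = 1944*(1*0) = 1944*0 = 0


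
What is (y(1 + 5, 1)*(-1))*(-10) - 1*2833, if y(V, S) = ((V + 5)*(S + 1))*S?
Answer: -2613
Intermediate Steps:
y(V, S) = S*(1 + S)*(5 + V) (y(V, S) = ((5 + V)*(1 + S))*S = ((1 + S)*(5 + V))*S = S*(1 + S)*(5 + V))
(y(1 + 5, 1)*(-1))*(-10) - 1*2833 = ((1*(5 + (1 + 5) + 5*1 + 1*(1 + 5)))*(-1))*(-10) - 1*2833 = ((1*(5 + 6 + 5 + 1*6))*(-1))*(-10) - 2833 = ((1*(5 + 6 + 5 + 6))*(-1))*(-10) - 2833 = ((1*22)*(-1))*(-10) - 2833 = (22*(-1))*(-10) - 2833 = -22*(-10) - 2833 = 220 - 2833 = -2613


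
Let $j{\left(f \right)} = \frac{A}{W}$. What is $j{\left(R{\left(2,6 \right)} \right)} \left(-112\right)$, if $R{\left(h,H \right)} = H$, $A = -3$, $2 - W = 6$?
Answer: $-84$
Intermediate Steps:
$W = -4$ ($W = 2 - 6 = -4$)
$j{\left(f \right)} = \frac{3}{4}$ ($j{\left(f \right)} = - \frac{3}{-4} = \left(-3\right) \left(- \frac{1}{4}\right) = \frac{3}{4}$)
$j{\left(R{\left(2,6 \right)} \right)} \left(-112\right) = \frac{3}{4} \left(-112\right) = -84$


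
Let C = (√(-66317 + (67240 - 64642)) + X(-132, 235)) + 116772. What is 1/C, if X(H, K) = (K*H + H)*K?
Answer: -7203948/51896866850423 - I*√63719/51896866850423 ≈ -1.3881e-7 - 4.864e-12*I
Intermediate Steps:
X(H, K) = K*(H + H*K) (X(H, K) = (H*K + H)*K = (H + H*K)*K = K*(H + H*K))
C = -7203948 + I*√63719 (C = (√(-66317 + (67240 - 64642)) - 132*235*(1 + 235)) + 116772 = (√(-66317 + 2598) - 132*235*236) + 116772 = (√(-63719) - 7320720) + 116772 = (I*√63719 - 7320720) + 116772 = (-7320720 + I*√63719) + 116772 = -7203948 + I*√63719 ≈ -7.204e+6 + 252.43*I)
1/C = 1/(-7203948 + I*√63719)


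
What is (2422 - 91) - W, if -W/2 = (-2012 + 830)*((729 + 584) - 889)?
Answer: -1000005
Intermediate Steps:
W = 1002336 (W = -2*(-2012 + 830)*((729 + 584) - 889) = -(-2364)*(1313 - 889) = -(-2364)*424 = -2*(-501168) = 1002336)
(2422 - 91) - W = (2422 - 91) - 1*1002336 = 2331 - 1002336 = -1000005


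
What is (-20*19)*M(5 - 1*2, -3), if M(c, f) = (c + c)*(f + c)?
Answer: 0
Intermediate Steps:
M(c, f) = 2*c*(c + f) (M(c, f) = (2*c)*(c + f) = 2*c*(c + f))
(-20*19)*M(5 - 1*2, -3) = (-20*19)*(2*(5 - 1*2)*((5 - 1*2) - 3)) = -760*(5 - 2)*((5 - 2) - 3) = -760*3*(3 - 3) = -760*3*0 = -380*0 = 0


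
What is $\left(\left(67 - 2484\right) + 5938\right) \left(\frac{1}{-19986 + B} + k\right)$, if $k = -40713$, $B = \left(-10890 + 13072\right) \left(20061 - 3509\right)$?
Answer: $- \frac{5174447194930573}{36096478} \approx -1.4335 \cdot 10^{8}$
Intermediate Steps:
$B = 36116464$ ($B = 2182 \cdot 16552 = 36116464$)
$\left(\left(67 - 2484\right) + 5938\right) \left(\frac{1}{-19986 + B} + k\right) = \left(\left(67 - 2484\right) + 5938\right) \left(\frac{1}{-19986 + 36116464} - 40713\right) = \left(\left(67 - 2484\right) + 5938\right) \left(\frac{1}{36096478} - 40713\right) = \left(-2417 + 5938\right) \left(\frac{1}{36096478} - 40713\right) = 3521 \left(- \frac{1469595908813}{36096478}\right) = - \frac{5174447194930573}{36096478}$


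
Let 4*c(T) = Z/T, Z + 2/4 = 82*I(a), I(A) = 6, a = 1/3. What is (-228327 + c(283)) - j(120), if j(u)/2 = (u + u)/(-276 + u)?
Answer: -6720016925/29432 ≈ -2.2832e+5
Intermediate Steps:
a = 1/3 ≈ 0.33333
Z = 983/2 (Z = -1/2 + 82*6 = -1/2 + 492 = 983/2 ≈ 491.50)
c(T) = 983/(8*T) (c(T) = (983/(2*T))/4 = 983/(8*T))
j(u) = 4*u/(-276 + u) (j(u) = 2*((u + u)/(-276 + u)) = 2*((2*u)/(-276 + u)) = 2*(2*u/(-276 + u)) = 4*u/(-276 + u))
(-228327 + c(283)) - j(120) = (-228327 + (983/8)/283) - 4*120/(-276 + 120) = (-228327 + (983/8)*(1/283)) - 4*120/(-156) = (-228327 + 983/2264) - 4*120*(-1)/156 = -516931345/2264 - 1*(-40/13) = -516931345/2264 + 40/13 = -6720016925/29432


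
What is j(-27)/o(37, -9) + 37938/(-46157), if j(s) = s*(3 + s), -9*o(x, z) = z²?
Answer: -3361242/46157 ≈ -72.822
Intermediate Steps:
o(x, z) = -z²/9
j(-27)/o(37, -9) + 37938/(-46157) = (-27*(3 - 27))/((-⅑*(-9)²)) + 37938/(-46157) = (-27*(-24))/((-⅑*81)) + 37938*(-1/46157) = 648/(-9) - 37938/46157 = 648*(-⅑) - 37938/46157 = -72 - 37938/46157 = -3361242/46157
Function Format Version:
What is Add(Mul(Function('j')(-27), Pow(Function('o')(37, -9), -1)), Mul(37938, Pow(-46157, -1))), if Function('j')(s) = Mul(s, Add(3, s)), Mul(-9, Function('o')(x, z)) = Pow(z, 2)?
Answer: Rational(-3361242, 46157) ≈ -72.822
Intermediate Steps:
Function('o')(x, z) = Mul(Rational(-1, 9), Pow(z, 2))
Add(Mul(Function('j')(-27), Pow(Function('o')(37, -9), -1)), Mul(37938, Pow(-46157, -1))) = Add(Mul(Mul(-27, Add(3, -27)), Pow(Mul(Rational(-1, 9), Pow(-9, 2)), -1)), Mul(37938, Pow(-46157, -1))) = Add(Mul(Mul(-27, -24), Pow(Mul(Rational(-1, 9), 81), -1)), Mul(37938, Rational(-1, 46157))) = Add(Mul(648, Pow(-9, -1)), Rational(-37938, 46157)) = Add(Mul(648, Rational(-1, 9)), Rational(-37938, 46157)) = Add(-72, Rational(-37938, 46157)) = Rational(-3361242, 46157)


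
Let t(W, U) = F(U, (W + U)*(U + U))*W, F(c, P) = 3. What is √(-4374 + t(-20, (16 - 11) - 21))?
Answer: I*√4434 ≈ 66.588*I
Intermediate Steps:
t(W, U) = 3*W
√(-4374 + t(-20, (16 - 11) - 21)) = √(-4374 + 3*(-20)) = √(-4374 - 60) = √(-4434) = I*√4434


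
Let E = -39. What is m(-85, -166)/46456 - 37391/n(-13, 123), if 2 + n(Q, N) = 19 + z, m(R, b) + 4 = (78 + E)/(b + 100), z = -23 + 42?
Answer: -9553700537/9198288 ≈ -1038.6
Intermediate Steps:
z = 19
m(R, b) = -4 + 39/(100 + b) (m(R, b) = -4 + (78 - 39)/(b + 100) = -4 + 39/(100 + b))
n(Q, N) = 36 (n(Q, N) = -2 + (19 + 19) = -2 + 38 = 36)
m(-85, -166)/46456 - 37391/n(-13, 123) = ((-361 - 4*(-166))/(100 - 166))/46456 - 37391/36 = ((-361 + 664)/(-66))*(1/46456) - 37391*1/36 = -1/66*303*(1/46456) - 37391/36 = -101/22*1/46456 - 37391/36 = -101/1022032 - 37391/36 = -9553700537/9198288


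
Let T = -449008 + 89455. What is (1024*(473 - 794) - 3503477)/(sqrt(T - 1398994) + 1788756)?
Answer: -6854836756836/3199649786083 + 3832181*I*sqrt(1758547)/3199649786083 ≈ -2.1424 + 0.0015883*I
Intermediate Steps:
T = -359553
(1024*(473 - 794) - 3503477)/(sqrt(T - 1398994) + 1788756) = (1024*(473 - 794) - 3503477)/(sqrt(-359553 - 1398994) + 1788756) = (1024*(-321) - 3503477)/(sqrt(-1758547) + 1788756) = (-328704 - 3503477)/(I*sqrt(1758547) + 1788756) = -3832181/(1788756 + I*sqrt(1758547))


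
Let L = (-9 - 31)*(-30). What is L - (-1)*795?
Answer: 1995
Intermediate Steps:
L = 1200 (L = -40*(-30) = 1200)
L - (-1)*795 = 1200 - (-1)*795 = 1200 - 1*(-795) = 1200 + 795 = 1995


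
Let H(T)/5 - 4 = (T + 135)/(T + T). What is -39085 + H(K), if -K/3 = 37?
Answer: -1445425/37 ≈ -39066.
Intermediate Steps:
K = -111 (K = -3*37 = -111)
H(T) = 20 + 5*(135 + T)/(2*T) (H(T) = 20 + 5*((T + 135)/(T + T)) = 20 + 5*((135 + T)/((2*T))) = 20 + 5*((135 + T)*(1/(2*T))) = 20 + 5*((135 + T)/(2*T)) = 20 + 5*(135 + T)/(2*T))
-39085 + H(K) = -39085 + (45/2)*(15 - 111)/(-111) = -39085 + (45/2)*(-1/111)*(-96) = -39085 + 720/37 = -1445425/37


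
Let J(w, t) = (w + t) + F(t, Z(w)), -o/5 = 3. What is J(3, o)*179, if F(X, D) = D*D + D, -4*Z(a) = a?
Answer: -34905/16 ≈ -2181.6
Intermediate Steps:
o = -15 (o = -5*3 = -15)
Z(a) = -a/4
F(X, D) = D + D² (F(X, D) = D² + D = D + D²)
J(w, t) = t + w - w*(1 - w/4)/4 (J(w, t) = (w + t) + (-w/4)*(1 - w/4) = (t + w) - w*(1 - w/4)/4 = t + w - w*(1 - w/4)/4)
J(3, o)*179 = (-15 + 3 + (1/16)*3*(-4 + 3))*179 = (-15 + 3 + (1/16)*3*(-1))*179 = (-15 + 3 - 3/16)*179 = -195/16*179 = -34905/16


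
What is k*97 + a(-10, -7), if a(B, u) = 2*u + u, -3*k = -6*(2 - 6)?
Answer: -797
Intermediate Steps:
k = -8 (k = -(-2)*(2 - 6) = -(-2)*(-4) = -⅓*24 = -8)
a(B, u) = 3*u
k*97 + a(-10, -7) = -8*97 + 3*(-7) = -776 - 21 = -797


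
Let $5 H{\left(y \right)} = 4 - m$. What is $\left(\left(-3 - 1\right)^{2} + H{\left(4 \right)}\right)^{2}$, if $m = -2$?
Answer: $\frac{7396}{25} \approx 295.84$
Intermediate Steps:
$H{\left(y \right)} = \frac{6}{5}$ ($H{\left(y \right)} = \frac{4 - -2}{5} = \frac{4 + 2}{5} = \frac{1}{5} \cdot 6 = \frac{6}{5}$)
$\left(\left(-3 - 1\right)^{2} + H{\left(4 \right)}\right)^{2} = \left(\left(-3 - 1\right)^{2} + \frac{6}{5}\right)^{2} = \left(\left(-4\right)^{2} + \frac{6}{5}\right)^{2} = \left(16 + \frac{6}{5}\right)^{2} = \left(\frac{86}{5}\right)^{2} = \frac{7396}{25}$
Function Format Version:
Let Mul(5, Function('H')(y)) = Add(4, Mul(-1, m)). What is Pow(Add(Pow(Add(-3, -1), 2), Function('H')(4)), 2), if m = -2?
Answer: Rational(7396, 25) ≈ 295.84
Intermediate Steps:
Function('H')(y) = Rational(6, 5) (Function('H')(y) = Mul(Rational(1, 5), Add(4, Mul(-1, -2))) = Mul(Rational(1, 5), Add(4, 2)) = Mul(Rational(1, 5), 6) = Rational(6, 5))
Pow(Add(Pow(Add(-3, -1), 2), Function('H')(4)), 2) = Pow(Add(Pow(Add(-3, -1), 2), Rational(6, 5)), 2) = Pow(Add(Pow(-4, 2), Rational(6, 5)), 2) = Pow(Add(16, Rational(6, 5)), 2) = Pow(Rational(86, 5), 2) = Rational(7396, 25)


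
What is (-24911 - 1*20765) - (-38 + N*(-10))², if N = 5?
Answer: -53420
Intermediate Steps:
(-24911 - 1*20765) - (-38 + N*(-10))² = (-24911 - 1*20765) - (-38 + 5*(-10))² = (-24911 - 20765) - (-38 - 50)² = -45676 - 1*(-88)² = -45676 - 1*7744 = -45676 - 7744 = -53420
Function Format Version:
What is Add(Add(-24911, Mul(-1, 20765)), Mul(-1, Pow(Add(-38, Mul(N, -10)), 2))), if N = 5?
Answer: -53420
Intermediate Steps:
Add(Add(-24911, Mul(-1, 20765)), Mul(-1, Pow(Add(-38, Mul(N, -10)), 2))) = Add(Add(-24911, Mul(-1, 20765)), Mul(-1, Pow(Add(-38, Mul(5, -10)), 2))) = Add(Add(-24911, -20765), Mul(-1, Pow(Add(-38, -50), 2))) = Add(-45676, Mul(-1, Pow(-88, 2))) = Add(-45676, Mul(-1, 7744)) = Add(-45676, -7744) = -53420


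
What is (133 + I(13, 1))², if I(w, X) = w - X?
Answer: 21025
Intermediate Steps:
(133 + I(13, 1))² = (133 + (13 - 1*1))² = (133 + (13 - 1))² = (133 + 12)² = 145² = 21025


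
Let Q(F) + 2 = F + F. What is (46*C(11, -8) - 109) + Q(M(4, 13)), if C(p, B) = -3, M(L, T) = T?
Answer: -223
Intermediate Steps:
Q(F) = -2 + 2*F (Q(F) = -2 + (F + F) = -2 + 2*F)
(46*C(11, -8) - 109) + Q(M(4, 13)) = (46*(-3) - 109) + (-2 + 2*13) = (-138 - 109) + (-2 + 26) = -247 + 24 = -223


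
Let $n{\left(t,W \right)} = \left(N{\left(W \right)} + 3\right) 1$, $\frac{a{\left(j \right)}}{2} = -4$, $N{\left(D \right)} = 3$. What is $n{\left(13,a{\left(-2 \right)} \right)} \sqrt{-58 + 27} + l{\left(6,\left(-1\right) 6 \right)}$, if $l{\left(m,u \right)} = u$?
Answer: $-6 + 6 i \sqrt{31} \approx -6.0 + 33.407 i$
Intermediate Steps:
$a{\left(j \right)} = -8$ ($a{\left(j \right)} = 2 \left(-4\right) = -8$)
$n{\left(t,W \right)} = 6$ ($n{\left(t,W \right)} = \left(3 + 3\right) 1 = 6 \cdot 1 = 6$)
$n{\left(13,a{\left(-2 \right)} \right)} \sqrt{-58 + 27} + l{\left(6,\left(-1\right) 6 \right)} = 6 \sqrt{-58 + 27} - 6 = 6 \sqrt{-31} - 6 = 6 i \sqrt{31} - 6 = -6 + 6 i \sqrt{31}$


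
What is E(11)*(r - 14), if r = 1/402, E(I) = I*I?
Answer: -680867/402 ≈ -1693.7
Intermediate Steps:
E(I) = I²
r = 1/402 ≈ 0.0024876
E(11)*(r - 14) = 11²*(1/402 - 14) = 121*(-5627/402) = -680867/402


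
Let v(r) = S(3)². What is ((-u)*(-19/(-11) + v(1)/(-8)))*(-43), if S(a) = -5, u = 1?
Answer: -5289/88 ≈ -60.102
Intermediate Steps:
v(r) = 25 (v(r) = (-5)² = 25)
((-u)*(-19/(-11) + v(1)/(-8)))*(-43) = ((-1*1)*(-19/(-11) + 25/(-8)))*(-43) = -(-19*(-1/11) + 25*(-⅛))*(-43) = -(19/11 - 25/8)*(-43) = -1*(-123/88)*(-43) = (123/88)*(-43) = -5289/88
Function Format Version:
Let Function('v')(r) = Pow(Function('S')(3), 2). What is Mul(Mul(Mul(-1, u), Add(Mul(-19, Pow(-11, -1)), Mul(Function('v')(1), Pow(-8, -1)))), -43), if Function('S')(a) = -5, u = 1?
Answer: Rational(-5289, 88) ≈ -60.102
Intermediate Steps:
Function('v')(r) = 25 (Function('v')(r) = Pow(-5, 2) = 25)
Mul(Mul(Mul(-1, u), Add(Mul(-19, Pow(-11, -1)), Mul(Function('v')(1), Pow(-8, -1)))), -43) = Mul(Mul(Mul(-1, 1), Add(Mul(-19, Pow(-11, -1)), Mul(25, Pow(-8, -1)))), -43) = Mul(Mul(-1, Add(Mul(-19, Rational(-1, 11)), Mul(25, Rational(-1, 8)))), -43) = Mul(Mul(-1, Add(Rational(19, 11), Rational(-25, 8))), -43) = Mul(Mul(-1, Rational(-123, 88)), -43) = Mul(Rational(123, 88), -43) = Rational(-5289, 88)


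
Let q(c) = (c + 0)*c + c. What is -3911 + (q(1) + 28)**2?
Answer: -3011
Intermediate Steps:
q(c) = c + c**2 (q(c) = c*c + c = c**2 + c = c + c**2)
-3911 + (q(1) + 28)**2 = -3911 + (1*(1 + 1) + 28)**2 = -3911 + (1*2 + 28)**2 = -3911 + (2 + 28)**2 = -3911 + 30**2 = -3911 + 900 = -3011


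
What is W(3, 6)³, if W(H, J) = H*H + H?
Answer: 1728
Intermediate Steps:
W(H, J) = H + H² (W(H, J) = H² + H = H + H²)
W(3, 6)³ = (3*(1 + 3))³ = (3*4)³ = 12³ = 1728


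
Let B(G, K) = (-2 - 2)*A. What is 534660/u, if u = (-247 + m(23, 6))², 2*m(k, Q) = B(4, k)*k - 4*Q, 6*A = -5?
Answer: 1202985/109561 ≈ 10.980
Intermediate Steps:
A = -⅚ (A = (⅙)*(-5) = -⅚ ≈ -0.83333)
B(G, K) = 10/3 (B(G, K) = (-2 - 2)*(-⅚) = -4*(-⅚) = 10/3)
m(k, Q) = -2*Q + 5*k/3 (m(k, Q) = (10*k/3 - 4*Q)/2 = (-4*Q + 10*k/3)/2 = -2*Q + 5*k/3)
u = 438244/9 (u = (-247 + (-2*6 + (5/3)*23))² = (-247 + (-12 + 115/3))² = (-247 + 79/3)² = (-662/3)² = 438244/9 ≈ 48694.)
534660/u = 534660/(438244/9) = 534660*(9/438244) = 1202985/109561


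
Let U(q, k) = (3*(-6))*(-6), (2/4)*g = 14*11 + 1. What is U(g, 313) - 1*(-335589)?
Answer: 335697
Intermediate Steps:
g = 310 (g = 2*(14*11 + 1) = 2*(154 + 1) = 2*155 = 310)
U(q, k) = 108 (U(q, k) = -18*(-6) = 108)
U(g, 313) - 1*(-335589) = 108 - 1*(-335589) = 108 + 335589 = 335697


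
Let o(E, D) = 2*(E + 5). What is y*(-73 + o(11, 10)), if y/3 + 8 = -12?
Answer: 2460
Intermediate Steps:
y = -60 (y = -24 + 3*(-12) = -24 - 36 = -60)
o(E, D) = 10 + 2*E (o(E, D) = 2*(5 + E) = 10 + 2*E)
y*(-73 + o(11, 10)) = -60*(-73 + (10 + 2*11)) = -60*(-73 + (10 + 22)) = -60*(-73 + 32) = -60*(-41) = 2460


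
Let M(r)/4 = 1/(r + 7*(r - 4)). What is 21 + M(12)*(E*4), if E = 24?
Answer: 453/17 ≈ 26.647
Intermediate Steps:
M(r) = 4/(-28 + 8*r) (M(r) = 4/(r + 7*(r - 4)) = 4/(r + 7*(-4 + r)) = 4/(r + (-28 + 7*r)) = 4/(-28 + 8*r))
21 + M(12)*(E*4) = 21 + (24*4)/(-7 + 2*12) = 21 + 96/(-7 + 24) = 21 + 96/17 = 453/17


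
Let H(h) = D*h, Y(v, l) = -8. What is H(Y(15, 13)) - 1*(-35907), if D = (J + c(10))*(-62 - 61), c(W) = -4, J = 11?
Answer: 42795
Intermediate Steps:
D = -861 (D = (11 - 4)*(-62 - 61) = 7*(-123) = -861)
H(h) = -861*h
H(Y(15, 13)) - 1*(-35907) = -861*(-8) - 1*(-35907) = 6888 + 35907 = 42795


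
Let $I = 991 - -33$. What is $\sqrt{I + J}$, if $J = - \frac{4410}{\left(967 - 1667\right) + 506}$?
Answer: $\frac{\sqrt{9848701}}{97} \approx 32.353$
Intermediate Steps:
$J = \frac{2205}{97}$ ($J = - \frac{4410}{-700 + 506} = - \frac{4410}{-194} = \left(-4410\right) \left(- \frac{1}{194}\right) = \frac{2205}{97} \approx 22.732$)
$I = 1024$ ($I = 991 + 33 = 1024$)
$\sqrt{I + J} = \sqrt{1024 + \frac{2205}{97}} = \sqrt{\frac{101533}{97}} = \frac{\sqrt{9848701}}{97}$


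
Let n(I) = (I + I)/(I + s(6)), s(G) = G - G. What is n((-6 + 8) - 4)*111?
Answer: 222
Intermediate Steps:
s(G) = 0
n(I) = 2 (n(I) = (I + I)/(I + 0) = (2*I)/I = 2)
n((-6 + 8) - 4)*111 = 2*111 = 222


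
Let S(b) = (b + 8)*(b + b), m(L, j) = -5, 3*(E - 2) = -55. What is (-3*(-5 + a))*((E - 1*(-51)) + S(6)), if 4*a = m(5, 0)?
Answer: 3800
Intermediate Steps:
E = -49/3 (E = 2 + (⅓)*(-55) = 2 - 55/3 = -49/3 ≈ -16.333)
a = -5/4 (a = (¼)*(-5) = -5/4 ≈ -1.2500)
S(b) = 2*b*(8 + b) (S(b) = (8 + b)*(2*b) = 2*b*(8 + b))
(-3*(-5 + a))*((E - 1*(-51)) + S(6)) = (-3*(-5 - 5/4))*((-49/3 - 1*(-51)) + 2*6*(8 + 6)) = (-3*(-25/4))*((-49/3 + 51) + 2*6*14) = 75*(104/3 + 168)/4 = (75/4)*(608/3) = 3800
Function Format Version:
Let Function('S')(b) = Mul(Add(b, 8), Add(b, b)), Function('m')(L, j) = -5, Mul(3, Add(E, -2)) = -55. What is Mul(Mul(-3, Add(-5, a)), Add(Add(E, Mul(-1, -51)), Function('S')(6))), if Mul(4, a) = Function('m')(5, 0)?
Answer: 3800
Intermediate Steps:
E = Rational(-49, 3) (E = Add(2, Mul(Rational(1, 3), -55)) = Add(2, Rational(-55, 3)) = Rational(-49, 3) ≈ -16.333)
a = Rational(-5, 4) (a = Mul(Rational(1, 4), -5) = Rational(-5, 4) ≈ -1.2500)
Function('S')(b) = Mul(2, b, Add(8, b)) (Function('S')(b) = Mul(Add(8, b), Mul(2, b)) = Mul(2, b, Add(8, b)))
Mul(Mul(-3, Add(-5, a)), Add(Add(E, Mul(-1, -51)), Function('S')(6))) = Mul(Mul(-3, Add(-5, Rational(-5, 4))), Add(Add(Rational(-49, 3), Mul(-1, -51)), Mul(2, 6, Add(8, 6)))) = Mul(Mul(-3, Rational(-25, 4)), Add(Add(Rational(-49, 3), 51), Mul(2, 6, 14))) = Mul(Rational(75, 4), Add(Rational(104, 3), 168)) = Mul(Rational(75, 4), Rational(608, 3)) = 3800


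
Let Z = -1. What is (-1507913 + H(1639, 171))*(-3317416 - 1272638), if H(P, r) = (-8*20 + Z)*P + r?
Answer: 8131836057534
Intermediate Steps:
H(P, r) = r - 161*P (H(P, r) = (-8*20 - 1)*P + r = (-160 - 1)*P + r = -161*P + r = r - 161*P)
(-1507913 + H(1639, 171))*(-3317416 - 1272638) = (-1507913 + (171 - 161*1639))*(-3317416 - 1272638) = (-1507913 + (171 - 263879))*(-4590054) = (-1507913 - 263708)*(-4590054) = -1771621*(-4590054) = 8131836057534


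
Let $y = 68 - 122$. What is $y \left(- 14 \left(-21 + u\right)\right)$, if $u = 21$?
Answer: $0$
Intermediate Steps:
$y = -54$ ($y = 68 - 122 = -54$)
$y \left(- 14 \left(-21 + u\right)\right) = - 54 \left(- 14 \left(-21 + 21\right)\right) = - 54 \left(\left(-14\right) 0\right) = \left(-54\right) 0 = 0$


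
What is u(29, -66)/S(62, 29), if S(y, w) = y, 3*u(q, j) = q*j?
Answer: -319/31 ≈ -10.290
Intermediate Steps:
u(q, j) = j*q/3 (u(q, j) = (q*j)/3 = (j*q)/3 = j*q/3)
u(29, -66)/S(62, 29) = ((⅓)*(-66)*29)/62 = -638*1/62 = -319/31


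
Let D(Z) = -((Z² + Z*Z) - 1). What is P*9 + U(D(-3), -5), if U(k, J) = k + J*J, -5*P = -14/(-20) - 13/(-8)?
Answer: 763/200 ≈ 3.8150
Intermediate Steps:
D(Z) = 1 - 2*Z² (D(Z) = -((Z² + Z²) - 1) = -(2*Z² - 1) = -(-1 + 2*Z²) = 1 - 2*Z²)
P = -93/200 (P = -(-14/(-20) - 13/(-8))/5 = -(-14*(-1/20) - 13*(-⅛))/5 = -(7/10 + 13/8)/5 = -⅕*93/40 = -93/200 ≈ -0.46500)
U(k, J) = k + J²
P*9 + U(D(-3), -5) = -93/200*9 + ((1 - 2*(-3)²) + (-5)²) = -837/200 + ((1 - 2*9) + 25) = -837/200 + ((1 - 18) + 25) = -837/200 + (-17 + 25) = -837/200 + 8 = 763/200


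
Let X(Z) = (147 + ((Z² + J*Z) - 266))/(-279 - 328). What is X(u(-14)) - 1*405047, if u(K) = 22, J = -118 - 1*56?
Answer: -245860066/607 ≈ -4.0504e+5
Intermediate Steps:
J = -174 (J = -118 - 56 = -174)
X(Z) = 119/607 - Z²/607 + 174*Z/607 (X(Z) = (147 + ((Z² - 174*Z) - 266))/(-279 - 328) = (147 + (-266 + Z² - 174*Z))/(-607) = (-119 + Z² - 174*Z)*(-1/607) = 119/607 - Z²/607 + 174*Z/607)
X(u(-14)) - 1*405047 = (119/607 - 1/607*22² + (174/607)*22) - 1*405047 = (119/607 - 1/607*484 + 3828/607) - 405047 = (119/607 - 484/607 + 3828/607) - 405047 = 3463/607 - 405047 = -245860066/607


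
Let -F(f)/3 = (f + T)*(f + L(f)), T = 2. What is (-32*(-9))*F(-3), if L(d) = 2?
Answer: -864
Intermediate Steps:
F(f) = -3*(2 + f)² (F(f) = -3*(f + 2)*(f + 2) = -3*(2 + f)*(2 + f) = -3*(2 + f)²)
(-32*(-9))*F(-3) = (-32*(-9))*(-12 - 12*(-3) - 3*(-3)²) = 288*(-12 + 36 - 3*9) = 288*(-12 + 36 - 27) = 288*(-3) = -864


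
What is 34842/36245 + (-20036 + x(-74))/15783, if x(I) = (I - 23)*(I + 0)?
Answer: 27957692/190684945 ≈ 0.14662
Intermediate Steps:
x(I) = I*(-23 + I) (x(I) = (-23 + I)*I = I*(-23 + I))
34842/36245 + (-20036 + x(-74))/15783 = 34842/36245 + (-20036 - 74*(-23 - 74))/15783 = 34842*(1/36245) + (-20036 - 74*(-97))*(1/15783) = 34842/36245 + (-20036 + 7178)*(1/15783) = 34842/36245 - 12858*1/15783 = 34842/36245 - 4286/5261 = 27957692/190684945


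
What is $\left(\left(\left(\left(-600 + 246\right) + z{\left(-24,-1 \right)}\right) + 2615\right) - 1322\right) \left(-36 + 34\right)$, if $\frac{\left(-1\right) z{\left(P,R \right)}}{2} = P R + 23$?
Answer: $-1690$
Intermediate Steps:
$z{\left(P,R \right)} = -46 - 2 P R$ ($z{\left(P,R \right)} = - 2 \left(P R + 23\right) = - 2 \left(23 + P R\right) = -46 - 2 P R$)
$\left(\left(\left(\left(-600 + 246\right) + z{\left(-24,-1 \right)}\right) + 2615\right) - 1322\right) \left(-36 + 34\right) = \left(\left(\left(\left(-600 + 246\right) - \left(46 - -48\right)\right) + 2615\right) - 1322\right) \left(-36 + 34\right) = \left(\left(\left(-354 - 94\right) + 2615\right) - 1322\right) \left(-2\right) = \left(\left(-448 + 2615\right) - 1322\right) \left(-2\right) = \left(2167 - 1322\right) \left(-2\right) = 845 \left(-2\right) = -1690$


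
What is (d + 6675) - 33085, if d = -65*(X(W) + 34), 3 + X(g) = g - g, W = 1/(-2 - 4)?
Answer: -28425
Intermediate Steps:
W = -⅙ (W = 1/(-6) = -⅙ ≈ -0.16667)
X(g) = -3 (X(g) = -3 + (g - g) = -3 + 0 = -3)
d = -2015 (d = -65*(-3 + 34) = -65*31 = -2015)
(d + 6675) - 33085 = (-2015 + 6675) - 33085 = 4660 - 33085 = -28425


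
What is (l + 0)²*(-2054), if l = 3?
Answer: -18486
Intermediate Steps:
(l + 0)²*(-2054) = (3 + 0)²*(-2054) = 3²*(-2054) = 9*(-2054) = -18486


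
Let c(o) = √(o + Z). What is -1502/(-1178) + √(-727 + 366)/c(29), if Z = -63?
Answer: 751/589 + 19*√34/34 ≈ 4.5335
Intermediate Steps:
c(o) = √(-63 + o) (c(o) = √(o - 63) = √(-63 + o))
-1502/(-1178) + √(-727 + 366)/c(29) = -1502/(-1178) + √(-727 + 366)/(√(-63 + 29)) = -1502*(-1/1178) + √(-361)/(√(-34)) = 751/589 + (19*I)/((I*√34)) = 751/589 + (19*I)*(-I*√34/34) = 751/589 + 19*√34/34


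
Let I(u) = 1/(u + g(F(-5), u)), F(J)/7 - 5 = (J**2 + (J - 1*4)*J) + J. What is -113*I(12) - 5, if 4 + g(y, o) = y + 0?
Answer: -2603/498 ≈ -5.2269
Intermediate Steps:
F(J) = 35 + 7*J + 7*J**2 + 7*J*(-4 + J) (F(J) = 35 + 7*((J**2 + (J - 1*4)*J) + J) = 35 + 7*((J**2 + (J - 4)*J) + J) = 35 + 7*((J**2 + (-4 + J)*J) + J) = 35 + 7*((J**2 + J*(-4 + J)) + J) = 35 + 7*(J + J**2 + J*(-4 + J)) = 35 + (7*J + 7*J**2 + 7*J*(-4 + J)) = 35 + 7*J + 7*J**2 + 7*J*(-4 + J))
g(y, o) = -4 + y (g(y, o) = -4 + (y + 0) = -4 + y)
I(u) = 1/(486 + u) (I(u) = 1/(u + (-4 + (35 - 21*(-5) + 14*(-5)**2))) = 1/(u + (-4 + (35 + 105 + 14*25))) = 1/(u + (-4 + (35 + 105 + 350))) = 1/(u + (-4 + 490)) = 1/(u + 486) = 1/(486 + u))
-113*I(12) - 5 = -113/(486 + 12) - 5 = -113/498 - 5 = -2603/498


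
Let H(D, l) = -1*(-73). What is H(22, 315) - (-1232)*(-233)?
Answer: -286983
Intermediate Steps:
H(D, l) = 73
H(22, 315) - (-1232)*(-233) = 73 - (-1232)*(-233) = 73 - 1*287056 = 73 - 287056 = -286983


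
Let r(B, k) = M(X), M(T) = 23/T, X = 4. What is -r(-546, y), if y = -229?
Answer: -23/4 ≈ -5.7500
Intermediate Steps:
r(B, k) = 23/4
-r(-546, y) = -1*23/4 = -23/4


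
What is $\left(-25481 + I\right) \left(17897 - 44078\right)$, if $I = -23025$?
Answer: $1269935586$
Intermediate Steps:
$\left(-25481 + I\right) \left(17897 - 44078\right) = \left(-25481 - 23025\right) \left(17897 - 44078\right) = \left(-48506\right) \left(-26181\right) = 1269935586$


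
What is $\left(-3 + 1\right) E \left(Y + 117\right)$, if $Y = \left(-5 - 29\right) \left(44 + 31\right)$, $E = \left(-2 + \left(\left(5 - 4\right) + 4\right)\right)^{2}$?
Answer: $43794$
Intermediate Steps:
$E = 9$ ($E = \left(-2 + \left(\left(5 - 4\right) + 4\right)\right)^{2} = \left(-2 + \left(1 + 4\right)\right)^{2} = \left(-2 + 5\right)^{2} = 3^{2} = 9$)
$Y = -2550$ ($Y = \left(-34\right) 75 = -2550$)
$\left(-3 + 1\right) E \left(Y + 117\right) = \left(-3 + 1\right) 9 \left(-2550 + 117\right) = \left(-2\right) 9 \left(-2433\right) = \left(-18\right) \left(-2433\right) = 43794$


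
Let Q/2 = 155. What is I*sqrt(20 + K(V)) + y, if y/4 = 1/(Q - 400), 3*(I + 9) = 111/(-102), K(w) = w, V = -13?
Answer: -2/45 - 955*sqrt(7)/102 ≈ -24.816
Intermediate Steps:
Q = 310 (Q = 2*155 = 310)
I = -955/102 (I = -9 + (111/(-102))/3 = -9 + (111*(-1/102))/3 = -9 + (1/3)*(-37/34) = -9 - 37/102 = -955/102 ≈ -9.3627)
y = -2/45 (y = 4/(310 - 400) = 4/(-90) = 4*(-1/90) = -2/45 ≈ -0.044444)
I*sqrt(20 + K(V)) + y = -955*sqrt(20 - 13)/102 - 2/45 = -955*sqrt(7)/102 - 2/45 = -2/45 - 955*sqrt(7)/102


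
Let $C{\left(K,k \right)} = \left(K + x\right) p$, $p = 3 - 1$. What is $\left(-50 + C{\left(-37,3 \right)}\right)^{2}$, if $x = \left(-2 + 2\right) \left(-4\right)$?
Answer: $15376$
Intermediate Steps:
$x = 0$ ($x = 0 \left(-4\right) = 0$)
$p = 2$
$C{\left(K,k \right)} = 2 K$ ($C{\left(K,k \right)} = \left(K + 0\right) 2 = K 2 = 2 K$)
$\left(-50 + C{\left(-37,3 \right)}\right)^{2} = \left(-50 + 2 \left(-37\right)\right)^{2} = \left(-50 - 74\right)^{2} = \left(-124\right)^{2} = 15376$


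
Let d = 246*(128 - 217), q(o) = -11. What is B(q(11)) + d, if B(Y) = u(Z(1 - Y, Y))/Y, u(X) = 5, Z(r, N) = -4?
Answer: -240839/11 ≈ -21894.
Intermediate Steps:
B(Y) = 5/Y
d = -21894 (d = 246*(-89) = -21894)
B(q(11)) + d = 5/(-11) - 21894 = 5*(-1/11) - 21894 = -5/11 - 21894 = -240839/11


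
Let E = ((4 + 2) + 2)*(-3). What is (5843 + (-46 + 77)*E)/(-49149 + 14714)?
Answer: -5099/34435 ≈ -0.14808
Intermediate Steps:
E = -24 (E = (6 + 2)*(-3) = 8*(-3) = -24)
(5843 + (-46 + 77)*E)/(-49149 + 14714) = (5843 + (-46 + 77)*(-24))/(-49149 + 14714) = (5843 + 31*(-24))/(-34435) = (5843 - 744)*(-1/34435) = 5099*(-1/34435) = -5099/34435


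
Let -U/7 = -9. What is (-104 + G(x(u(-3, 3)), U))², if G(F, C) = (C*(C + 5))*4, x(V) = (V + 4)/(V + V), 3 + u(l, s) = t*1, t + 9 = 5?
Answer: 290089024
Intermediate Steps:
t = -4 (t = -9 + 5 = -4)
U = 63 (U = -7*(-9) = 63)
u(l, s) = -7 (u(l, s) = -3 - 4*1 = -3 - 4 = -7)
x(V) = (4 + V)/(2*V) (x(V) = (4 + V)/((2*V)) = (4 + V)*(1/(2*V)) = (4 + V)/(2*V))
G(F, C) = 4*C*(5 + C) (G(F, C) = (C*(5 + C))*4 = 4*C*(5 + C))
(-104 + G(x(u(-3, 3)), U))² = (-104 + 4*63*(5 + 63))² = (-104 + 4*63*68)² = (-104 + 17136)² = 17032² = 290089024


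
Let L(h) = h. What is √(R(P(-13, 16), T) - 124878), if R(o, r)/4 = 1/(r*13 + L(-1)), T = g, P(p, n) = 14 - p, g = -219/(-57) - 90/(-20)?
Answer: I*√2081826655926/4083 ≈ 353.38*I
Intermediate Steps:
g = 317/38 (g = -219*(-1/57) - 90*(-1/20) = 73/19 + 9/2 = 317/38 ≈ 8.3421)
T = 317/38 ≈ 8.3421
R(o, r) = 4/(-1 + 13*r) (R(o, r) = 4/(r*13 - 1) = 4/(13*r - 1) = 4/(-1 + 13*r))
√(R(P(-13, 16), T) - 124878) = √(4/(-1 + 13*(317/38)) - 124878) = √(4/(-1 + 4121/38) - 124878) = √(4/(4083/38) - 124878) = √(4*(38/4083) - 124878) = √(152/4083 - 124878) = √(-509876722/4083) = I*√2081826655926/4083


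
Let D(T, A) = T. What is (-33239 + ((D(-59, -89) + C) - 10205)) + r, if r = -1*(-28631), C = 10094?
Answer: -4778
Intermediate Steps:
r = 28631
(-33239 + ((D(-59, -89) + C) - 10205)) + r = (-33239 + ((-59 + 10094) - 10205)) + 28631 = (-33239 + (10035 - 10205)) + 28631 = (-33239 - 170) + 28631 = -33409 + 28631 = -4778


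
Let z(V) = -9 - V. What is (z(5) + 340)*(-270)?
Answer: -88020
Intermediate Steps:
(z(5) + 340)*(-270) = ((-9 - 1*5) + 340)*(-270) = ((-9 - 5) + 340)*(-270) = (-14 + 340)*(-270) = 326*(-270) = -88020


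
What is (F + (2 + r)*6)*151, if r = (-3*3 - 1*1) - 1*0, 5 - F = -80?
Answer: 5587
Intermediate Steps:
F = 85 (F = 5 - 1*(-80) = 5 + 80 = 85)
r = -10 (r = (-9 - 1) + 0 = -10 + 0 = -10)
(F + (2 + r)*6)*151 = (85 + (2 - 10)*6)*151 = (85 - 8*6)*151 = (85 - 48)*151 = 37*151 = 5587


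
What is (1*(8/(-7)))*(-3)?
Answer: 24/7 ≈ 3.4286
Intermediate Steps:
(1*(8/(-7)))*(-3) = (1*(8*(-⅐)))*(-3) = (1*(-8/7))*(-3) = -8/7*(-3) = 24/7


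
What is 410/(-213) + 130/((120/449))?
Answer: 412787/852 ≈ 484.49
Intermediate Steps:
410/(-213) + 130/((120/449)) = 410*(-1/213) + 130/((120*(1/449))) = -410/213 + 130/(120/449) = -410/213 + 130*(449/120) = -410/213 + 5837/12 = 412787/852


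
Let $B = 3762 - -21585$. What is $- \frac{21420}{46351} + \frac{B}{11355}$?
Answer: $\frac{310544899}{175438535} \approx 1.7701$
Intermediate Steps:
$B = 25347$ ($B = 3762 + 21585 = 25347$)
$- \frac{21420}{46351} + \frac{B}{11355} = - \frac{21420}{46351} + \frac{25347}{11355} = \left(-21420\right) \frac{1}{46351} + 25347 \cdot \frac{1}{11355} = - \frac{21420}{46351} + \frac{8449}{3785} = \frac{310544899}{175438535}$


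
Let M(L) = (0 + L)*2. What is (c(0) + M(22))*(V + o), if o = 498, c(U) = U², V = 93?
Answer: 26004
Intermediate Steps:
M(L) = 2*L (M(L) = L*2 = 2*L)
(c(0) + M(22))*(V + o) = (0² + 2*22)*(93 + 498) = (0 + 44)*591 = 44*591 = 26004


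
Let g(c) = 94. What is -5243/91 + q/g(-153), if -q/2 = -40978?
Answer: 497511/611 ≈ 814.26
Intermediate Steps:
q = 81956 (q = -2*(-40978) = 81956)
-5243/91 + q/g(-153) = -5243/91 + 81956/94 = -5243*1/91 + 81956*(1/94) = -749/13 + 40978/47 = 497511/611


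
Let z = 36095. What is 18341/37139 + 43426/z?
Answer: 2274816609/1340532205 ≈ 1.6970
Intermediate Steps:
18341/37139 + 43426/z = 18341/37139 + 43426/36095 = 2274816609/1340532205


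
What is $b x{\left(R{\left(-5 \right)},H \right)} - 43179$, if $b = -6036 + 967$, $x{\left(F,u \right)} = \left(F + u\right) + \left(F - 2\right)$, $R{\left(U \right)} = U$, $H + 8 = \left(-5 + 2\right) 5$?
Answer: $134236$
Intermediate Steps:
$H = -23$ ($H = -8 + \left(-5 + 2\right) 5 = -8 - 15 = -23$)
$x{\left(F,u \right)} = -2 + u + 2 F$ ($x{\left(F,u \right)} = \left(F + u\right) + \left(-2 + F\right) = -2 + u + 2 F$)
$b = -5069$
$b x{\left(R{\left(-5 \right)},H \right)} - 43179 = - 5069 \left(-2 - 23 + 2 \left(-5\right)\right) - 43179 = - 5069 \left(-2 - 23 - 10\right) - 43179 = \left(-5069\right) \left(-35\right) - 43179 = 177415 - 43179 = 134236$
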